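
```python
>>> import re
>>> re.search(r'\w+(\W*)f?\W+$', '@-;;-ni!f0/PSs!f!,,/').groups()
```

('!',)

This matches one or more of a word character; then zero or more of a non-word character (captured); then optionally a literal 'f', then one or more of a non-word character; then anchored at the end.
Unlike `match`, `search` isn't anchored — it looks for the pattern anywhere in the string.
The match spans [11:20] → 'PSs!f!,,/'.
Captured: group 1 = '!'.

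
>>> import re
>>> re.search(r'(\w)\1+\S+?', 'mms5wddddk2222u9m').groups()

The match spans [0:3] → 'mms'.
Captured: group 1 = 'm'.

('m',)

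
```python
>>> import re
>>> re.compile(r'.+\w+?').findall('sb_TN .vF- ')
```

The pattern matches one or more of any character; then one or more of a word character (lazy).
Since nothing is captured, `findall` lists the 1 matched substring directly.

['sb_TN .vF']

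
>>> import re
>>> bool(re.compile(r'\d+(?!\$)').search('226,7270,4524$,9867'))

True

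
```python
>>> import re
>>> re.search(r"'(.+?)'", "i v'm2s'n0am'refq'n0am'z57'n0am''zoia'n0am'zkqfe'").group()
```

"'m2s'"

A non-greedy quantifier consumes as few characters as it can — just enough that the remainder of the pattern still matches from where it stops; whatever follows it matches normally.
The match spans [3:8] → "'m2s'".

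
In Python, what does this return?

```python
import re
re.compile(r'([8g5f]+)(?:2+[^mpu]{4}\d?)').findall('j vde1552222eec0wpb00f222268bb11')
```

['55', 'f']

Because there's exactly one group, `findall` drops the full match and keeps group 1 from each hit.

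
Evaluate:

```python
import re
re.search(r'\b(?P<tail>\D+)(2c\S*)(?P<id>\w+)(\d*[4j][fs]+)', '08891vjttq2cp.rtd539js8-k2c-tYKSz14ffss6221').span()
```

(23, 39)

This matches a word boundary (`\b`, zero-width); then one or more of a non-digit (captured as 'tail'); then the literal '2c', then zero or more of a non-whitespace character (captured); then one or more of a word character (captured as 'id'); then zero or more of a digit, then one of [4j], then one or more of one of [fs] (captured).
`search` walks the string left to right and returns the first match it finds.
The match spans [23:39] → '-k2c-tYKSz14ffss'.
Captured: group 1 = '-k', group 2 = '2c-tYKSz', group 3 = '1', group 4 = '4ffss'.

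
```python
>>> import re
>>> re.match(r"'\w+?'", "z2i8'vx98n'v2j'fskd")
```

None

`re.match` won't scan ahead — the pattern has to work from the very first character.
Here the pattern fails at index 0, so the call returns None.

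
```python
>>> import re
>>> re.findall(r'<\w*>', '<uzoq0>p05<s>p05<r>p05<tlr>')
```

['<uzoq0>', '<s>', '<r>', '<tlr>']

Since nothing is captured, `findall` lists the 4 matched substrings directly.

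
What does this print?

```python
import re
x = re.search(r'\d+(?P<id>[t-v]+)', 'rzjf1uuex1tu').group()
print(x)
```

This matches one or more of a digit; then one or more of a character in [t-v] (captured as 'id').
The match spans [4:7] → '1uu'.

1uu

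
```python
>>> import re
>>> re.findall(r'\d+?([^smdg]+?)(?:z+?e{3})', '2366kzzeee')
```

['366k']

This matches one or more of a digit (lazy); then one or more of any character except [smdg] (lazy) (captured); then one or more of a literal 'z' (lazy), then exactly 3 of a literal 'e' (non-capturing group).
Lazy quantifiers expand one character at a time until the remainder of the pattern can match.
Walking the string: at [0:10] match '2366kzzeee', group 1 = '366k'.
With a single group, `findall` returns only what that group captured — 1 item.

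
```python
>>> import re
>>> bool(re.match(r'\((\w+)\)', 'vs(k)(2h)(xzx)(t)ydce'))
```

`re.match` only tries the pattern at the start of the string.
Here the pattern fails at index 0, so the call returns None, and `bool(None)` is False.

False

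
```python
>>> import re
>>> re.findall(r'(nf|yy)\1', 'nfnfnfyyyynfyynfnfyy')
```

['nf', 'yy', 'nf']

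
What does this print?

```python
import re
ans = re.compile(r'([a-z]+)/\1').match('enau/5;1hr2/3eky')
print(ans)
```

A backreference is literal: `\1` must see the identical characters the first group matched.
`re.match` only tries the pattern at the start of the string.
Here position 0 doesn't satisfy it, so the call returns None.

None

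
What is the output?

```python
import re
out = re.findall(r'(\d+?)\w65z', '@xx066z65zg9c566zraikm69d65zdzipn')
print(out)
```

Pattern: one or more of a digit (lazy) (captured); then a word character, then the literal '65z'.
Walking the string: at [3:10] match '066z65z', group 1 = '066'; at [22:28] match '69d65z', group 1 = '69'.
Because there's exactly one group, `findall` drops the full match and keeps group 1 from each hit.

['066', '69']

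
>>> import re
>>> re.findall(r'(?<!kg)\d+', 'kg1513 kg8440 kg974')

['513', '440', '74']

Because the assertion is negative and zero-width, positions next to the forbidden text are skipped.
With no groups in the pattern, `findall` gives back each whole match — 3 here.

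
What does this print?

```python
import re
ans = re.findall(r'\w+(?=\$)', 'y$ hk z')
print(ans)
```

['y']

The positive lookaround only admits positions where the adjacent text matches; those characters stay outside the span.
Scanning left to right: at [0:1] → 'y'.
No capturing groups, so `findall` returns the 1 full match string.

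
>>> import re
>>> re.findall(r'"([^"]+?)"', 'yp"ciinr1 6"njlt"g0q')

['ciinr1 6']

Walking the string: at [2:12] match '"ciinr1 6"', group 1 = 'ciinr1 6'.
One capturing group, so `findall` returns just the captured substring from the one match — 1 in all.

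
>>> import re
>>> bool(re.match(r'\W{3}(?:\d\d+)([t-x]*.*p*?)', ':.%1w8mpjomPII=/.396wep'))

False

This matches exactly 3 of a non-word character; then a digit, then one or more of a digit (non-capturing group); then zero or more of a character in [t-x], then zero or more of any character, then zero or more of the literal 'p' (lazy) (captured).
With `match`, the pattern is implicitly anchored at the beginning.
Here the string doesn't start with a match, so the call returns None, and `bool(None)` is False.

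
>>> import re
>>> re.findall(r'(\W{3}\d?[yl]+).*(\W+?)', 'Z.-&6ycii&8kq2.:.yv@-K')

This matches exactly 3 of a non-word character, then optionally a digit, then one or more of one of [yl] (captured); then zero or more of any character; then one or more of a non-word character (lazy) (captured).
With 2 capturing groups, `findall` returns a 2-tuple per match.

[('.-&6y', '-')]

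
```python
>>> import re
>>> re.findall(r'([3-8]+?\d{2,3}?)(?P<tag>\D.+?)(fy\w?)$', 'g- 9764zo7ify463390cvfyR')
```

Pattern: one or more of a character in [3-8] (lazy), then 2 to 3 of a digit (lazy) (captured); then a non-digit, then one or more of any character (lazy) (captured as 'tag'); then the literal 'fy', then optionally a word character (captured); then anchored at the end.
Walking the string: at [4:24] match '764zo7ify463390cvfyR', groups = ('764', 'zo7ify463390cv', 'fyR').
Multiple groups make `findall` return tuples — one 3-tuple for the one match.

[('764', 'zo7ify463390cv', 'fyR')]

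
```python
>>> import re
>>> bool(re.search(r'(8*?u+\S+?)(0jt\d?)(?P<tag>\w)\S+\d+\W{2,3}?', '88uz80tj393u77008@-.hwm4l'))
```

False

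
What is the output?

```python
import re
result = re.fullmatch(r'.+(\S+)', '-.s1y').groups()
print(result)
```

('y',)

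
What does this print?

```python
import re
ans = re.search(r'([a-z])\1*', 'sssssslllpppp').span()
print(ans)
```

A backreference is literal: `\1` must see the identical characters the first group matched.
`re.search` tries every starting position until one works.
The match spans [0:6] → 'ssssss'.
Captured: group 1 = 's'.

(0, 6)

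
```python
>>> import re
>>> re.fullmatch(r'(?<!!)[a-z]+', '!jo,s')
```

`re.fullmatch` is like wrapping the pattern in `^…$` (in single-line mode).
Here the pattern can't cover the whole string, so the call returns None.

None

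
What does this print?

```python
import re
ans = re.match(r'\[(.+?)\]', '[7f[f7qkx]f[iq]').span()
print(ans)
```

With `match`, the pattern is implicitly anchored at the beginning.
The match spans [0:10] → '[7f[f7qkx]'.
Captured: group 1 = '7f[f7qkx'.

(0, 10)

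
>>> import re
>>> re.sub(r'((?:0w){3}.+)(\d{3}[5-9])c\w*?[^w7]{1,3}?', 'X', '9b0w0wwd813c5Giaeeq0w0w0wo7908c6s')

'9b0w0wwd813c5GiaeeqXs'

Lazy quantifiers expand one character at a time until the remainder of the pattern can match.
`sub` substitutes 'X' at each match site.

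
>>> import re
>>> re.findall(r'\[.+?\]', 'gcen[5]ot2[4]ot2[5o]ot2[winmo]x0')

No capturing groups, so `findall` returns the 4 full match strings.

['[5]', '[4]', '[5o]', '[winmo]']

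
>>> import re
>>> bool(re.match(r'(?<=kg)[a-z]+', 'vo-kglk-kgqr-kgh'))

False

`match` is anchored at position 0; if the pattern doesn't fit there, it returns None.
Here the string doesn't start with a match, so the call returns None, and `bool(None)` is False.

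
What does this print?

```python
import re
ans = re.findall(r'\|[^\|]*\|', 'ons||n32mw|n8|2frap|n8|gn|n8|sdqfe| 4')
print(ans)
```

['||', '|n8|', '|n8|', '|n8|']

Since nothing is captured, `findall` lists the 4 matched substrings directly.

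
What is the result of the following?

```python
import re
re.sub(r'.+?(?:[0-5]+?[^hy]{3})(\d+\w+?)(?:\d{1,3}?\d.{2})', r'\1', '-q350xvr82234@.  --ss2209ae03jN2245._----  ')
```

The pattern matches one or more of any character (lazy); then one or more of a character in [0-5] (lazy), then exactly 3 of any character except [hy] (non-capturing group); then one or more of a digit, then one or more of a word character (lazy) (captured); then 1 to 3 of a digit (lazy), then a digit, then exactly 2 of any character (non-capturing group).
Matches: at [0:15] → '-q350xvr82234@.'; at [15:35] → '  --ss2209ae03jN2245'.
Each match is replaced using the text its own group 1 captured.

'82203jN._----  '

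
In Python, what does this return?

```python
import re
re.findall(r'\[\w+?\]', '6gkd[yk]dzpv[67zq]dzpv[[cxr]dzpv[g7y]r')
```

['[yk]', '[67zq]', '[cxr]', '[g7y]']

Scanning left to right: at [4:8] → '[yk]'; at [12:18] → '[67zq]'; at [23:28] → '[cxr]'; at [32:37] → '[g7y]'.
No capturing groups, so `findall` returns the 4 full match strings.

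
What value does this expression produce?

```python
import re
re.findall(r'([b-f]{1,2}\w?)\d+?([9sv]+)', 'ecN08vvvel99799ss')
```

Pattern: 1 to 2 of a character in [b-f], then optionally a word character (captured); then one or more of a digit (lazy); then one or more of one of [9sv] (captured).
Lazy quantifiers expand one character at a time until the remainder of the pattern can match.
Walking the string: at [0:8] match 'ecN08vvv', groups = ('ecN', 'vvv'); at [8:12] match 'el99', groups = ('el', '9').
Multiple groups make `findall` return tuples — one 2-tuple for each match.

[('ecN', 'vvv'), ('el', '9')]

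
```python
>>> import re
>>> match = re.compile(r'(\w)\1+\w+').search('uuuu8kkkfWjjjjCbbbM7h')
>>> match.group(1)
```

'u'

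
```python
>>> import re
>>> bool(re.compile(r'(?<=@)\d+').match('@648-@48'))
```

The positive lookaround only admits positions where the adjacent text matches; those characters stay outside the span.
With `match`, the pattern is implicitly anchored at the beginning.
Here position 0 doesn't satisfy it, so the call returns None, and `bool(None)` is False.

False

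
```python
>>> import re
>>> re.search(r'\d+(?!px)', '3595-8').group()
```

'3595'

Because the assertion is negative and zero-width, positions next to the forbidden text are skipped.
`re.search` tries every starting position until one works.
The match spans [0:4] → '3595'.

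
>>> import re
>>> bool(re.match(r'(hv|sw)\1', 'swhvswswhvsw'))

False

`re.match` only tries the pattern at the start of the string.
Here position 0 doesn't satisfy it, so the call returns None, and `bool(None)` is False.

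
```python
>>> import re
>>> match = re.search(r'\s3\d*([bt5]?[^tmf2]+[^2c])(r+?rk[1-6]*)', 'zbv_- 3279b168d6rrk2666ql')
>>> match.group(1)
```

The match spans [5:23] → ' 3279b168d6rrk2666'.
Captured: group 1 = 'b168d6', group 2 = 'rrk2666'.

'b168d6'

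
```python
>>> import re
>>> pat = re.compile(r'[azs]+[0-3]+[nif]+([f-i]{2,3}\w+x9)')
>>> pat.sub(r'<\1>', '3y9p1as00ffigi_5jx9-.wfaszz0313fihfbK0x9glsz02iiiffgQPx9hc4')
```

'3y9p1<gi_5jx9>-.wf<hfbK0x9glsz02iiiffgQPx9>hc4'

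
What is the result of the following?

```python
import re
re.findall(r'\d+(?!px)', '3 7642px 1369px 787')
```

A negative assertion filters positions out without eating any characters.
Walking the string: at [0:1] → '3'; at [2:5] → '764'; at [9:12] → '136'; at [16:19] → '787'.
Since nothing is captured, `findall` lists the 4 matched substrings directly.

['3', '764', '136', '787']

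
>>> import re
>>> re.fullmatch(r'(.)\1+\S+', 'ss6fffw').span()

(0, 7)

A backreference is literal: `\1` must see the identical characters the first group matched.
For `fullmatch`, every character of the input must be accounted for by the pattern.
The match spans [0:7] → 'ss6fffw'.
Captured: group 1 = 's'.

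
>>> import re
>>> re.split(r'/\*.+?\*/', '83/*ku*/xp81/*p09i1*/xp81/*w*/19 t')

['83', 'xp81', 'xp81', '19 t']

The `?` after the quantifier makes it lazy — it takes as little as possible before letting the rest of the pattern try.
Matches to split on: at [2:8] → '/*ku*/'; at [12:21] → '/*p09i1*/'; at [25:30] → '/*w*/'.
The string is cut at each match, leaving 4 pieces.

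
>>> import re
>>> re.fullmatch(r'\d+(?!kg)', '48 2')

`re.fullmatch` requires the pattern to consume the entire string.
Here the string isn't matched end-to-end, so the call returns None.

None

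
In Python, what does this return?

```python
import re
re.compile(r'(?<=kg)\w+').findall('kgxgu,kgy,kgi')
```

['xgu', 'y', 'i']

Lookahead/lookbehind check context without consuming it, so the matched span excludes the asserted characters.
`findall` yields the raw match text (3 of them) because the pattern has no groups.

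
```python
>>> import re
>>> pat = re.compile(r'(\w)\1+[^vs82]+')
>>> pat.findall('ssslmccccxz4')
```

['s']

After group 1 captures some text, `\1` only succeeds where that same text appears again.
Walking the string: at [0:12] match 'ssslmccccxz4', group 1 = 's'.
One capturing group, so `findall` returns just the captured substring from the one match — 1 in all.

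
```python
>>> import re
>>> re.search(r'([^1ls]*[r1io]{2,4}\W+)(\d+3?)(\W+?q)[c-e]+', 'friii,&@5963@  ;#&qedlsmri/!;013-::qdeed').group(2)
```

'5963'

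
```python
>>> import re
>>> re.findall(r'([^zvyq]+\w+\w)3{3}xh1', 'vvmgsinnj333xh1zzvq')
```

['mgsinnj']

Pattern: one or more of any character except [zvyq], then one or more of a word character, then a word character (captured); then exactly 3 of a literal '3', then the literal 'xh1'.
Matches: at [2:15] match 'mgsinnj333xh1', group 1 = 'mgsinnj'.
`findall` collects group 1 from the one match (1 total).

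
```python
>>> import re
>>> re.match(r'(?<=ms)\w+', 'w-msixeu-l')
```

None

`re.match` won't scan ahead — the pattern has to work from the very first character.
Here the pattern fails at index 0, so the call returns None.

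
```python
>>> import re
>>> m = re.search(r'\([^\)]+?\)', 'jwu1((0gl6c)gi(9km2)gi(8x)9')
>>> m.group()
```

Unlike `match`, `search` isn't anchored — it looks for the pattern anywhere in the string.
The match spans [4:12] → '((0gl6c)'.

'((0gl6c)'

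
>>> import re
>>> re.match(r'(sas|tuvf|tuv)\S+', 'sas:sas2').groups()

('sas',)

The match spans [0:8] → 'sas:sas2'.
Captured: group 1 = 'sas'.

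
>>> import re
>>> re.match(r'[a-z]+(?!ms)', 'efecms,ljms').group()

With `match`, the pattern is implicitly anchored at the beginning.
The match spans [0:6] → 'efecms'.

'efecms'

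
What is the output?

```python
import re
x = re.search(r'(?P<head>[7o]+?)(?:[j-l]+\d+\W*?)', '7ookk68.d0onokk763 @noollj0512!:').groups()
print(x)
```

('7oo',)

Pattern: one or more of one of [7o] (lazy) (captured as 'head'); then one or more of a character in [j-l], then one or more of a digit, then zero or more of a non-word character (lazy) (non-capturing group).
`re.search` tries every starting position until one works.
The match spans [0:7] → '7ookk68'.
Captured: group 1 = '7oo'.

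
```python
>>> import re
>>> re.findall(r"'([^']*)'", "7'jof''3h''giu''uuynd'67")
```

['jof', '3h', 'giu', 'uuynd']

`findall` collects group 1 from each match (4 total).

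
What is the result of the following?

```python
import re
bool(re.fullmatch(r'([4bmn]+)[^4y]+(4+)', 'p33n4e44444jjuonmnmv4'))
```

Pattern: one or more of one of [4bmn] (captured); then one or more of any character except [4y]; then one or more of a literal '4' (captured).
`fullmatch` succeeds only if the pattern covers the string from start to end.
Here the pattern can't cover the whole string, so the call returns None, and `bool(None)` is False.

False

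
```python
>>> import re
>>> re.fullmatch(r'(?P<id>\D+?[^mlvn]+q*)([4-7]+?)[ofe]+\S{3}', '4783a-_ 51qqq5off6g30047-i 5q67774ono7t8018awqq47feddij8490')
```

None

The pattern matches one or more of a non-digit (lazy), then one or more of any character except [mlvn], then zero or more of the literal 'q' (captured as 'id'); then one or more of a character in [4-7] (lazy) (captured); then one or more of one of [ofe]; then exactly 3 of a non-whitespace character.
`re.fullmatch` is like wrapping the pattern in `^…$` (in single-line mode).
Here there's no way to consume every character, so the call returns None.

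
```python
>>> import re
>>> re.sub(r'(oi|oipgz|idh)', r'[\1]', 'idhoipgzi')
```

'[idh][oi]pgzi'

`|` is ordered: at each position the engine commits to the first alternative that works.
Matches: at [0:3] → 'idh'; at [3:5] → 'oi'.
The replacement refers to a captured group, so each match is rewritten using its own captured text.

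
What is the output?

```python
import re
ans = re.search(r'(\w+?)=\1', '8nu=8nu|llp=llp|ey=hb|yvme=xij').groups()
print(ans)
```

('8nu',)

A backreference is literal: `\1` must see the identical characters the first group matched.
`re.search` tries every starting position until one works.
The match spans [0:7] → '8nu=8nu'.
Captured: group 1 = '8nu'.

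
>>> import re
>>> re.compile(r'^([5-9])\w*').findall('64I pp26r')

['6']

Pattern: anchored at the start of the string; then a character in [5-9] (captured); then zero or more of a word character.
Scanning left to right: at [0:3] match '64I', group 1 = '6'.
With a single group, `findall` returns only what that group captured — 1 item.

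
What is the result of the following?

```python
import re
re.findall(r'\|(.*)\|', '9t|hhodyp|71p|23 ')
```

`findall` collects group 1 from the one match (1 total).

['hhodyp|71p']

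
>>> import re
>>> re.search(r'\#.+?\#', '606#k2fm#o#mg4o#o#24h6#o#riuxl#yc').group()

'#k2fm#'

A `+?`/`*?`/`{m,n}?` starts at its minimum and grows only as far as needed for what follows to match.
`search` walks the string left to right and returns the first match it finds.
The match spans [3:9] → '#k2fm#'.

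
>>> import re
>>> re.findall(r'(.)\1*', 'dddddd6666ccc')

['d', '6', 'c']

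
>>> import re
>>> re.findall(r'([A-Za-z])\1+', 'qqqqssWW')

['q', 's', 'W']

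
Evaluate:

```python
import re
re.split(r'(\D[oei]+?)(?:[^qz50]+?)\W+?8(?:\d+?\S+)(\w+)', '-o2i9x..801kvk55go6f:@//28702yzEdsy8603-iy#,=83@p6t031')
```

The pattern matches a non-digit, then one or more of one of [oei] (lazy) (captured); then one or more of any character except [qz50] (lazy) (non-capturing group); then one or more of a non-word character (lazy), then a literal '8'; then one or more of a digit (lazy), then one or more of a non-whitespace character (non-capturing group); then one or more of a word character (captured).
Matches to split on: at [0:54] → '-o2i9x..801kvk55go6f:@//28702yzEdsy8603-iy#,=83@p6t031'.
`re.split` interleaves the captured-group text with the surrounding fragments.

['', '-o', '1', '']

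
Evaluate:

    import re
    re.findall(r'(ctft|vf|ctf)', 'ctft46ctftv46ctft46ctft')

['ctft', 'ctft', 'ctft', 'ctft']

Alternation tries branches left to right and keeps the first one that lets the overall match succeed at that position.
`findall` collects group 1 from each match (4 total).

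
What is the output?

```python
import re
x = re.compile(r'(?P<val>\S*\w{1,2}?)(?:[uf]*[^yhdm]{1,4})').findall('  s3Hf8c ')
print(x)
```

['s3Hf8c']

Pattern: zero or more of a non-whitespace character, then 1 to 2 of a word character (lazy) (captured as 'val'); then zero or more of one of [uf], then 1 to 4 of any character except [yhdm] (non-capturing group).
Walking the string: at [2:9] match 's3Hf8c ', group 1 = 's3Hf8c'.
`findall` collects group 1 from the one match (1 total).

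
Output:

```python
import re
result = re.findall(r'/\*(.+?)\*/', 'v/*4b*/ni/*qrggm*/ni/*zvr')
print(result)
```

['4b', 'qrggm']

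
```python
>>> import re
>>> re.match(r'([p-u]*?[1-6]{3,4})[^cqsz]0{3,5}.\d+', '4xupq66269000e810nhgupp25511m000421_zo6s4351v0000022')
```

The pattern matches zero or more of a character in [p-u] (lazy), then 3 to 4 of a character in [1-6] (captured); then any character except [cqsz], then 3 to 5 of the literal '0'; then any character, then one or more of a digit.
`match` is anchored at position 0; if the pattern doesn't fit there, it returns None.
Here the pattern fails at index 0, so the call returns None.

None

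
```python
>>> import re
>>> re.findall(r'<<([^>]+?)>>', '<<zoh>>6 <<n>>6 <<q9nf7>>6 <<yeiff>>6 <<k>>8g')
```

Walking the string: at [0:7] match '<<zoh>>', group 1 = 'zoh'; at [9:14] match '<<n>>', group 1 = 'n'; at [16:25] match '<<q9nf7>>', group 1 = 'q9nf7'; at [27:36] match '<<yeiff>>', group 1 = 'yeiff'; at [38:43] match '<<k>>', group 1 = 'k'.
With a single group, `findall` returns only what that group captured — 5 items.

['zoh', 'n', 'q9nf7', 'yeiff', 'k']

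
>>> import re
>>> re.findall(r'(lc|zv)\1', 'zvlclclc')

['lc']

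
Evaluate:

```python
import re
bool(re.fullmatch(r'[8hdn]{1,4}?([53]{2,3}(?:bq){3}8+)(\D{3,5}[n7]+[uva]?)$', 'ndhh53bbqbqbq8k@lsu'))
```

False

This matches 1 to 4 of one of [8hdn] (lazy); then 2 to 3 of one of [53], then the literal 'bq' repeated 3 times, then one or more of the literal '8' (captured); then 3 to 5 of a non-digit, then one or more of one of [n7], then optionally one of [uva] (captured); then anchored at the end.
`fullmatch` succeeds only if the pattern covers the string from start to end.
Here the string isn't matched end-to-end, so the call returns None, and `bool(None)` is False.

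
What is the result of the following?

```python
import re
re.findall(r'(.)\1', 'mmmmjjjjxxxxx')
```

['m', 'm', 'j', 'j', 'x', 'x']

`\1` is not a pattern — it's the concrete string captured by group 1, re-applied verbatim.
One capturing group, so `findall` returns just the captured substring from each match — 6 in all.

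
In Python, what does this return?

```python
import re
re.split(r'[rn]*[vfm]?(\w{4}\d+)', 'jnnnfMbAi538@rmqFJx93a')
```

This matches zero or more of one of [rn], then optionally one of [vfm]; then exactly 4 of a word character, then one or more of a digit (captured).
The group in the pattern means `split` returns the separators' captures alongside the pieces.

['j', 'MbAi538', '@', 'qFJx93', 'a']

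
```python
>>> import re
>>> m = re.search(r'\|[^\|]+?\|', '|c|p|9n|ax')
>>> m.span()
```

The match spans [0:3] → '|c|'.

(0, 3)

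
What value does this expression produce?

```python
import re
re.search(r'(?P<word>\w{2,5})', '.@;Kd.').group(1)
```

'Kd'

The match spans [3:5] → 'Kd'.
Captured: group 1 = 'Kd'.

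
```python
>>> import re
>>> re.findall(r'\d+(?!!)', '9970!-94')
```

['997', '94']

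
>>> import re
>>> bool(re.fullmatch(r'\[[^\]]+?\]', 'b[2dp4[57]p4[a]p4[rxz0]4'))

`fullmatch` succeeds only if the pattern covers the string from start to end.
Here the pattern can't cover the whole string, so the call returns None, and `bool(None)` is False.

False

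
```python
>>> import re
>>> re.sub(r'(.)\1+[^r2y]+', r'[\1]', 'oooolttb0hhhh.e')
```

'[o]'

`\1` is not a pattern — it's the concrete string captured by group 1, re-applied verbatim.
The replacement refers to a captured group, so each match is rewritten using its own captured text.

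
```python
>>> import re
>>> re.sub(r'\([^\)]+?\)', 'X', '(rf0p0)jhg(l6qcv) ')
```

'XjhgX '

Each match is replaced by 'X'.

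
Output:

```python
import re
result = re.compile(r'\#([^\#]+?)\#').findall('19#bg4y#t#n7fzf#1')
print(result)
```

['bg4y', 'n7fzf']

Scanning left to right: at [2:8] match '#bg4y#', group 1 = 'bg4y'; at [9:16] match '#n7fzf#', group 1 = 'n7fzf'.
With a single group, `findall` returns only what that group captured — 2 items.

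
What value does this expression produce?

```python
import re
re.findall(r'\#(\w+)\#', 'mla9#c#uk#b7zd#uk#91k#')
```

['c', 'b7zd', '91k']

Walking the string: at [4:7] match '#c#', group 1 = 'c'; at [9:15] match '#b7zd#', group 1 = 'b7zd'; at [17:22] match '#91k#', group 1 = '91k'.
Because there's exactly one group, `findall` drops the full match and keeps group 1 from each hit.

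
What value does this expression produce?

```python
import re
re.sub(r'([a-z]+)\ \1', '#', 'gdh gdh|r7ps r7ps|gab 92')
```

'#|r7ps r7ps|gab 92'

A backreference is literal: `\1` must see the identical characters the first group matched.
Each match is replaced by '#'.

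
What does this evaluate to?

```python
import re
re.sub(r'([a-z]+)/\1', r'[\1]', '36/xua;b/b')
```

'36/xua;[b]'

After group 1 captures some text, `\1` only succeeds where that same text appears again.
Matches: at [7:10] → 'b/b'.
The replacement refers to a captured group, so each match is rewritten using its own captured text.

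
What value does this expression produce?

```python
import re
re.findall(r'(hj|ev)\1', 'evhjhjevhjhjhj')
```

['hj', 'hj']

`\1` is not a pattern — it's the concrete string captured by group 1, re-applied verbatim.
`findall` collects group 1 from each match (2 total).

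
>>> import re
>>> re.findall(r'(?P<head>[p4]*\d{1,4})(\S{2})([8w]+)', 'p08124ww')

[('p0812', '4w', 'w')]

This matches zero or more of one of [p4], then 1 to 4 of a digit (captured as 'head'); then exactly 2 of a non-whitespace character (captured); then one or more of one of [8w] (captured).
`findall` packs the 3 group values into a tuple for every match.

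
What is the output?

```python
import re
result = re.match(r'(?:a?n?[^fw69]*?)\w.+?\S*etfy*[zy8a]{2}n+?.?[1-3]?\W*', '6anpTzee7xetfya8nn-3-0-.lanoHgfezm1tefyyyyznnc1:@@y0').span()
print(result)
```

This matches optionally the literal 'a', then optionally a literal 'n', then zero or more of any character except [fw69] (lazy) (non-capturing group); then a word character, then one or more of any character (lazy); then zero or more of a non-whitespace character, then the literal 'etf', then zero or more of the literal 'y'; then exactly 2 of one of [zy8a], then one or more of a literal 'n' (lazy); then optionally any character, then optionally a character in [1-3], then zero or more of a non-word character.
Lazy quantifiers expand one character at a time until the remainder of the pattern can match.
`re.match` won't scan ahead — the pattern has to work from the very first character.
The match spans [0:19] → '6anpTzee7xetfya8nn-'.

(0, 19)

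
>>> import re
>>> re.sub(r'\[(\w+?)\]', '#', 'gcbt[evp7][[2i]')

Matches: at [4:10] → '[evp7]'; at [11:15] → '[2i]'.
`sub` substitutes '#' at each match site.

'gcbt#[#'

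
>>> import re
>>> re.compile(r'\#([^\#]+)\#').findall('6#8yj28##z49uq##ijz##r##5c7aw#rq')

Walking the string: at [1:8] match '#8yj28#', group 1 = '8yj28'; at [8:15] match '#z49uq#', group 1 = 'z49uq'; at [15:20] match '#ijz#', group 1 = 'ijz'; at [20:23] match '#r#', group 1 = 'r'; at [23:30] match '#5c7aw#', group 1 = '5c7aw'.
`findall` collects group 1 from each match (5 total).

['8yj28', 'z49uq', 'ijz', 'r', '5c7aw']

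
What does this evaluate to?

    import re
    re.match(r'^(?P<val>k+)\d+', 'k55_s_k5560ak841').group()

'k55'

`match` is anchored at position 0; if the pattern doesn't fit there, it returns None.
The match spans [0:3] → 'k55'.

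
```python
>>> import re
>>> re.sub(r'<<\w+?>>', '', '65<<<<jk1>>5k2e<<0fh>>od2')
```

Matches: at [4:11] → '<<jk1>>'; at [15:22] → '<<0fh>>'.
Every occurrence is swapped for ''.

'65<<5k2eod2'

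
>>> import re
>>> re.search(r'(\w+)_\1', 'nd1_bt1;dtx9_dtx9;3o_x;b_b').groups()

The backreference `\1` re-matches whatever the first group consumed, character for character.
`re.search` scans for the first position where the pattern succeeds.
The match spans [8:17] → 'dtx9_dtx9'.
Captured: group 1 = 'dtx9'.

('dtx9',)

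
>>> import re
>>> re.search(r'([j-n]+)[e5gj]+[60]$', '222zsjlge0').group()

The pattern matches one or more of a character in [j-n] (captured); then one or more of one of [e5gj], then one of [60]; then anchored at the end.
`re.search` scans for the first position where the pattern succeeds.
The match spans [5:10] → 'jlge0'.
Captured: group 1 = 'jl'.

'jlge0'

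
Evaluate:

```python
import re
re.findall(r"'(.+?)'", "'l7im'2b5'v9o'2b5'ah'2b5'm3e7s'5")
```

Lazy quantifiers expand one character at a time until the remainder of the pattern can match.
Because there's exactly one group, `findall` drops the full match and keeps group 1 from each hit.

['l7im', 'v9o', 'ah', 'm3e7s']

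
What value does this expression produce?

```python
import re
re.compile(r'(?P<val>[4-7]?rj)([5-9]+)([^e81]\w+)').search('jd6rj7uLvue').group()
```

'6rj7uLvue'

The match spans [2:11] → '6rj7uLvue'.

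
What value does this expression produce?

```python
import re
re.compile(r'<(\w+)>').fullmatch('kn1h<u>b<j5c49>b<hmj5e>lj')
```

None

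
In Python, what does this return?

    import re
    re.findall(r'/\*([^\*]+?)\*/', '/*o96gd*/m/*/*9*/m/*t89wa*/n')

Matches: at [0:9] match '/*o96gd*/', group 1 = 'o96gd'; at [12:17] match '/*9*/', group 1 = '9'; at [18:27] match '/*t89wa*/', group 1 = 't89wa'.
Because there's exactly one group, `findall` drops the full match and keeps group 1 from each hit.

['o96gd', '9', 't89wa']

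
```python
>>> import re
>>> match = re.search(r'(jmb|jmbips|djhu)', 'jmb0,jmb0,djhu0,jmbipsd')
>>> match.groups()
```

('jmb',)

The match spans [0:3] → 'jmb'.
Captured: group 1 = 'jmb'.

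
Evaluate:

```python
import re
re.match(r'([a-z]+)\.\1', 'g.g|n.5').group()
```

The backreference `\1` re-matches whatever the first group consumed, character for character.
With `match`, the pattern is implicitly anchored at the beginning.
The match spans [0:3] → 'g.g'.
Captured: group 1 = 'g'.

'g.g'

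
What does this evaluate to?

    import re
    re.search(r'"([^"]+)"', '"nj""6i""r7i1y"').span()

(0, 4)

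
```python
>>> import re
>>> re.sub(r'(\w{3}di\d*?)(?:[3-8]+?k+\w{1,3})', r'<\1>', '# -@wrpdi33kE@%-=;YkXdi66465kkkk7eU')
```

`\1` in the replacement pulls in group 1's text for each match.

'# -@<wrpdi>@%-=;<YkXdi>'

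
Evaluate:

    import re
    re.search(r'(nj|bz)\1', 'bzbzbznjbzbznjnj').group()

'bzbz'

`\1` has to match the exact text group 1 already captured.
Unlike `match`, `search` isn't anchored — it looks for the pattern anywhere in the string.
The match spans [0:4] → 'bzbz'.
Captured: group 1 = 'bz'.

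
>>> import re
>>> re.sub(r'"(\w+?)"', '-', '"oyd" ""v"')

'- "-'

`sub` substitutes '-' at each match site.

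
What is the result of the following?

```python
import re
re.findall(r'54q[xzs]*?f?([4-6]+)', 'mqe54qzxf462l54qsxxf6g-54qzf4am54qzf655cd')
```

['46', '6', '4', '655']

Pattern: the literal '54q', then zero or more of one of [xzs] (lazy), then optionally the literal 'f'; then one or more of a character in [4-6] (captured).
Walking the string: at [3:11] match '54qzxf46', group 1 = '46'; at [13:21] match '54qsxxf6', group 1 = '6'; at [23:29] match '54qzf4', group 1 = '4'; at [31:39] match '54qzf655', group 1 = '655'.
Because there's exactly one group, `findall` drops the full match and keeps group 1 from each hit.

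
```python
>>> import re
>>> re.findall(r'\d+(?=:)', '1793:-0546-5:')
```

['1793', '5']

The `(?=…)`/`(?<=…)` assertion just peeks at neighbouring text; it doesn't advance the match position.
Walking the string: at [0:4] → '1793'; at [11:12] → '5'.
No capturing groups, so `findall` returns the 2 full match strings.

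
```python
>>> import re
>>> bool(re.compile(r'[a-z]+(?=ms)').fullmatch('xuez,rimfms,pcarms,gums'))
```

The lookaround is zero-width — it requires the adjacent text to match without consuming it, so the asserted text isn't part of the match.
`re.fullmatch` requires the pattern to consume the entire string.
Here the pattern can't cover the whole string, so the call returns None, and `bool(None)` is False.

False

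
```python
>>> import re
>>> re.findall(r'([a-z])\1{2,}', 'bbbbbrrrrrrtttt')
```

A backreference is literal: `\1` must see the identical characters the first group matched.
Walking the string: at [0:5] match 'bbbbb', group 1 = 'b'; at [5:11] match 'rrrrrr', group 1 = 'r'; at [11:15] match 'tttt', group 1 = 't'.
With a single group, `findall` returns only what that group captured — 3 items.

['b', 'r', 't']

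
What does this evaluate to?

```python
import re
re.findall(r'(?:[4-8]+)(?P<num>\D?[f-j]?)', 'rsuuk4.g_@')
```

['.g']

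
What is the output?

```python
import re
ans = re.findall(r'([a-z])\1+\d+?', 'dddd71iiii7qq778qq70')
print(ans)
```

['d', 'i', 'q', 'q']

`\1` has to match the exact text group 1 already captured.
Because there's exactly one group, `findall` drops the full match and keeps group 1 from each hit.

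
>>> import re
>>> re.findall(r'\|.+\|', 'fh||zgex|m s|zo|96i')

['||zgex|m s|zo|']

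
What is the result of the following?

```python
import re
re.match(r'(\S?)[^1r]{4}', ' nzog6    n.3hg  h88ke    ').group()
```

The pattern matches optionally a non-whitespace character (captured); then exactly 4 of any character except [1r].
`re.match` only tries the pattern at the start of the string.
The match spans [0:4] → ' nzo'.
Captured: group 1 = ''.

' nzo'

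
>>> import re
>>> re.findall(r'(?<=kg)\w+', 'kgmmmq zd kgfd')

['mmmq', 'fd']

The `(?=…)`/`(?<=…)` assertion just peeks at neighbouring text; it doesn't advance the match position.
With no groups in the pattern, `findall` gives back each whole match — 2 here.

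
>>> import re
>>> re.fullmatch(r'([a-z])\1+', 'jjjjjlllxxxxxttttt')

None

`fullmatch` succeeds only if the pattern covers the string from start to end.
Here the string isn't matched end-to-end, so the call returns None.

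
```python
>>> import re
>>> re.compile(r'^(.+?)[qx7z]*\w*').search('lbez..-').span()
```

This matches anchored at the start of the string; then one or more of any character (lazy) (captured); then zero or more of one of [qx7z], then zero or more of a word character.
A non-greedy quantifier consumes as few characters as it can — just enough that the remainder of the pattern still matches from where it stops; whatever follows it matches normally.
`re.search` scans for the first position where the pattern succeeds.
The match spans [0:4] → 'lbez'.
Captured: group 1 = 'l'.

(0, 4)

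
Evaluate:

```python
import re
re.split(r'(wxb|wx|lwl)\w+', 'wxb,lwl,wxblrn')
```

['', 'wx', ',lwl,', 'wxb', '']

Alternation isn't longest-match — the leftmost alternative that fits at this position is chosen.
Matches to split on: at [0:3] → 'wxb'; at [8:14] → 'wxblrn'.
The group in the pattern means `split` returns the separators' captures alongside the pieces.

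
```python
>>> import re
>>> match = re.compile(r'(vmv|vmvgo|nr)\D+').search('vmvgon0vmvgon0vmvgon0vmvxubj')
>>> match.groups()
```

Branches in `(...|...)` are attempted left-to-right; the first branch that allows the whole pattern to succeed is taken.
`re.search` tries every starting position until one works.
The match spans [0:6] → 'vmvgon'.
Captured: group 1 = 'vmv'.

('vmv',)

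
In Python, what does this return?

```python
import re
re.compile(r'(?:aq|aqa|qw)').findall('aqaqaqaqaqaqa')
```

Alternation isn't longest-match — the leftmost alternative that fits at this position is chosen.
Scanning left to right: at [0:2] → 'aq'; at [2:4] → 'aq'; at [4:6] → 'aq'; at [6:8] → 'aq'; at [8:10] → 'aq'; ….
No capturing groups, so `findall` returns the 6 full match strings.

['aq', 'aq', 'aq', 'aq', 'aq', 'aq']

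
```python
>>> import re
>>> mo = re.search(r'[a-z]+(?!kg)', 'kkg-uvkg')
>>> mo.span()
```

(0, 3)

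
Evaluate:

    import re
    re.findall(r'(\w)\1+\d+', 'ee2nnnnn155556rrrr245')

A backreference is literal: `\1` must see the identical characters the first group matched.
Scanning left to right: at [0:3] match 'ee2', group 1 = 'e'; at [3:14] match 'nnnnn155556', group 1 = 'n'; at [14:21] match 'rrrr245', group 1 = 'r'.
`findall` collects group 1 from each match (3 total).

['e', 'n', 'r']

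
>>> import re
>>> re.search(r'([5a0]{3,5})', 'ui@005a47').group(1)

This matches 3 to 5 of one of [5a0] (captured).
`search` walks the string left to right and returns the first match it finds.
The match spans [3:7] → '005a'.
Captured: group 1 = '005a'.

'005a'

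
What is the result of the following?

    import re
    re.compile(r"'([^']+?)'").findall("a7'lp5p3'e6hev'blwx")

['lp5p3']

One capturing group, so `findall` returns just the captured substring from the one match — 1 in all.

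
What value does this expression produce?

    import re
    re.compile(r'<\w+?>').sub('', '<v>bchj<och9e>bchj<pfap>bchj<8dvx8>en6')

'bchjbchjbchjen6'

Every occurrence is swapped for ''.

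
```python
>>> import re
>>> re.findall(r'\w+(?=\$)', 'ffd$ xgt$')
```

['ffd', 'xgt']

The positive lookaround only admits positions where the adjacent text matches; those characters stay outside the span.
Walking the string: at [0:3] → 'ffd'; at [5:8] → 'xgt'.
No capturing groups, so `findall` returns the 2 full match strings.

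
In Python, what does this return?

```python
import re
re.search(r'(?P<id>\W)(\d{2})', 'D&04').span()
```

(1, 4)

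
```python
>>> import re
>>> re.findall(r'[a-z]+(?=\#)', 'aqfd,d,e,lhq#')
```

Lookahead/lookbehind check context without consuming it, so the matched span excludes the asserted characters.
Scanning left to right: at [9:12] → 'lhq'.
No capturing groups, so `findall` returns the 1 full match string.

['lhq']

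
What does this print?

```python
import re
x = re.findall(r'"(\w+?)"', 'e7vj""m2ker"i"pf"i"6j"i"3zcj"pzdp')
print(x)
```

Matches: at [5:12] match '"m2ker"', group 1 = 'm2ker'; at [13:17] match '"pf"', group 1 = 'pf'; at [18:22] match '"6j"', group 1 = '6j'; at [23:29] match '"3zcj"', group 1 = '3zcj'.
Because there's exactly one group, `findall` drops the full match and keeps group 1 from each hit.

['m2ker', 'pf', '6j', '3zcj']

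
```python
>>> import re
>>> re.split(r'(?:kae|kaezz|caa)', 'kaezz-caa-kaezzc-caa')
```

['', 'zz-', '-', 'zzc-', '']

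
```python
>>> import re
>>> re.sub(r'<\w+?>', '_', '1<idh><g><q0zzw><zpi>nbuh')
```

`sub` substitutes '_' at each match site.

'1____nbuh'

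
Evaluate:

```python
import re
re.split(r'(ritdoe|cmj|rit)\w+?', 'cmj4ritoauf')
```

['', 'cmj', '', 'rit', 'auf']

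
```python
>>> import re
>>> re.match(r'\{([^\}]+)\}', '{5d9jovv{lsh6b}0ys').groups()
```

`match` is anchored at position 0; if the pattern doesn't fit there, it returns None.
The match spans [0:15] → '{5d9jovv{lsh6b}'.
Captured: group 1 = '5d9jovv{lsh6b'.

('5d9jovv{lsh6b',)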